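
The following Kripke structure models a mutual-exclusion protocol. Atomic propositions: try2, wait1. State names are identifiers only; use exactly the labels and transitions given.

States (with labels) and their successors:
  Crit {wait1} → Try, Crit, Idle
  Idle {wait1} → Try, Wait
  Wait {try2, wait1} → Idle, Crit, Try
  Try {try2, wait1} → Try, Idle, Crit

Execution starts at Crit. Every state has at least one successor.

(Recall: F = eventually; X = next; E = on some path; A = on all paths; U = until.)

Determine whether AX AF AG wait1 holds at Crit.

Holds

States satisfying AF AG wait1: {Crit, Idle, Wait, Try}.
States satisfying AX AF AG wait1: {Crit, Idle, Wait, Try}.
Crit ∈ Sat(AX AF AG wait1).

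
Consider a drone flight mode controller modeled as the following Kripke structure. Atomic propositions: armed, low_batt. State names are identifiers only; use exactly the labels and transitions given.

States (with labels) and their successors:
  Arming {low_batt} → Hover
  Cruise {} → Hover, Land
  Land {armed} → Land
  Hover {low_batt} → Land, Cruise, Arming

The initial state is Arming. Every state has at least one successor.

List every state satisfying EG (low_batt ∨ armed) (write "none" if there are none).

States satisfying low_batt ∨ armed: {Arming, Land, Hover}.
States satisfying EG (low_batt ∨ armed): {Arming, Land, Hover}.

{Arming, Land, Hover}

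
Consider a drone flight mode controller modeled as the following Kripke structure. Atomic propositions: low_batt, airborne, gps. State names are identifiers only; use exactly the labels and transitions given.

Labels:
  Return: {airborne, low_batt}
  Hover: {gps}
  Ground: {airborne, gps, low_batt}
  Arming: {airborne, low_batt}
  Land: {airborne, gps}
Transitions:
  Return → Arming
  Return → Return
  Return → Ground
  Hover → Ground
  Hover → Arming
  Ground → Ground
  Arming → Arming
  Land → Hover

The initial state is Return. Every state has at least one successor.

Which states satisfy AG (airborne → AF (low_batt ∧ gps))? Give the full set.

States satisfying airborne → AF (low_batt ∧ gps): {Hover, Ground}.
States satisfying AG (airborne → AF (low_batt ∧ gps)): {Ground}.

{Ground}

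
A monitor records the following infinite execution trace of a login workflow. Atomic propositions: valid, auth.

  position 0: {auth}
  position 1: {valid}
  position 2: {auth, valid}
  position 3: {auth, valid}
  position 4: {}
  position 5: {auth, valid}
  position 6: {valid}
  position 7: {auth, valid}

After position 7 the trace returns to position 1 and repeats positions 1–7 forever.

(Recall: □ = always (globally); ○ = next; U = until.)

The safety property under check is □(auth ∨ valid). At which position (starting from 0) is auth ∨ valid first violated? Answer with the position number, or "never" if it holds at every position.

4

Check auth ∨ valid at each position in order: 0 ✓, 1 ✓, 2 ✓, 3 ✓.
At position 4 the labels are {}, so auth ∨ valid is false there. This is the first violation.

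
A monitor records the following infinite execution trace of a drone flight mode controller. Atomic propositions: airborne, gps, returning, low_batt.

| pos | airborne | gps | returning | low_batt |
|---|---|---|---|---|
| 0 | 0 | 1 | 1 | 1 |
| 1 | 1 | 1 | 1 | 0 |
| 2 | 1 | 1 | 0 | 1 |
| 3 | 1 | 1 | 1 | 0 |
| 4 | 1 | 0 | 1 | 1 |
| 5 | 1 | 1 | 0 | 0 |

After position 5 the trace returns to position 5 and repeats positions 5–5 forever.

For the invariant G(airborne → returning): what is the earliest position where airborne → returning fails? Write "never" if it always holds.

2

Check airborne → returning at each position in order: 0 ✓, 1 ✓.
At position 2 the labels are {airborne, gps, low_batt}, so airborne → returning is false there. This is the first violation.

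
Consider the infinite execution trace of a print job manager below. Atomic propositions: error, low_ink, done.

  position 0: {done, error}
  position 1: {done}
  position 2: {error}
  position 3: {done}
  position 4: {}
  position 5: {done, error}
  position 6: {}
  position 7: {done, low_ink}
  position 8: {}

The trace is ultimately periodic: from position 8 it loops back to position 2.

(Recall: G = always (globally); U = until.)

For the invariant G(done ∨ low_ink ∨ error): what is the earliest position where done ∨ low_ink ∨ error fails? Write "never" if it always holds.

4

Check done ∨ low_ink ∨ error at each position in order: 0 ✓, 1 ✓, 2 ✓, 3 ✓.
At position 4 the labels are {}, so done ∨ low_ink ∨ error is false there. This is the first violation.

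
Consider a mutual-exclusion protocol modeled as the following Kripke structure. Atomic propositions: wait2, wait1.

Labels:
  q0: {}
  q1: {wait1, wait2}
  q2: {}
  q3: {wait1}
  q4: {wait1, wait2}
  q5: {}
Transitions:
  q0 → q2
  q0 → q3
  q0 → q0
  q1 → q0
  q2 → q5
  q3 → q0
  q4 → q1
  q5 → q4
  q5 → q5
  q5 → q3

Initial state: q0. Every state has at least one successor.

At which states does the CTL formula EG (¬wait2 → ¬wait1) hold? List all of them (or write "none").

States satisfying ¬wait2 → ¬wait1: {q0, q1, q2, q4, q5}.
States satisfying EG (¬wait2 → ¬wait1): {q0, q1, q2, q4, q5}.

{q0, q1, q2, q4, q5}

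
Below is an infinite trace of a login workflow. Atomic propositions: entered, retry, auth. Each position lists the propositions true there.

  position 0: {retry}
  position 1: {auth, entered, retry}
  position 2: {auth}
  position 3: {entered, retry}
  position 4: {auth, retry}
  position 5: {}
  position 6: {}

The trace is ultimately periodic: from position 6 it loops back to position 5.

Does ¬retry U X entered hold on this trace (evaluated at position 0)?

Walking from position 0: X entered first holds at position 0, and ¬retry holds at every earlier position along the way, so ¬retry U X entered holds.

Satisfied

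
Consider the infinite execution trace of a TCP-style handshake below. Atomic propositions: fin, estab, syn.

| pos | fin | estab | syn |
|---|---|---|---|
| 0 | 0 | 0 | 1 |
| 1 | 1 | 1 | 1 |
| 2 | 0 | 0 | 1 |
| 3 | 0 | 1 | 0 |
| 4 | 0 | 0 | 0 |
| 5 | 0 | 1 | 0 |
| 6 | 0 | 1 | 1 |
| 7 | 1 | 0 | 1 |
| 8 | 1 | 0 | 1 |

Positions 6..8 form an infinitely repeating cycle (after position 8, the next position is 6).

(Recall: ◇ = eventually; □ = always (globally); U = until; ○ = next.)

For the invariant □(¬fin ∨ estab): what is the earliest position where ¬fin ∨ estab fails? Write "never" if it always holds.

7

Check ¬fin ∨ estab at each position in order: 0 ✓, 1 ✓, 2 ✓, 3 ✓, 4 ✓, 5 ✓, 6 ✓.
At position 7 the labels are {fin, syn}, so ¬fin ∨ estab is false there. This is the first violation.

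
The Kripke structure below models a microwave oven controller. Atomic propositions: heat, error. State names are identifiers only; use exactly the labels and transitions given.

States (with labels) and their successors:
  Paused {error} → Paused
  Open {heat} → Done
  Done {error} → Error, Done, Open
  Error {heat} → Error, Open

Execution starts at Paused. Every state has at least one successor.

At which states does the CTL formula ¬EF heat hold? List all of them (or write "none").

{Paused}

States satisfying heat: {Open, Error}.
States satisfying EF heat: {Open, Done, Error}.
States satisfying ¬EF heat: {Paused}.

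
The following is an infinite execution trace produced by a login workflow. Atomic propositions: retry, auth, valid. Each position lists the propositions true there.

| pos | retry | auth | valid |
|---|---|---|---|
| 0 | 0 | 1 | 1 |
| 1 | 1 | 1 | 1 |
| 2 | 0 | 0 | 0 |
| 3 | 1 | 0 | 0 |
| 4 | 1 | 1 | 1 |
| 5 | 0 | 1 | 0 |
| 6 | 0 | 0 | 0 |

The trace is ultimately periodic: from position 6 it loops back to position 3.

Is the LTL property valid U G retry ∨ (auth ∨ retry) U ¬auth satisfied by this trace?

Yes

Walking from position 0: at position 2, G retry has not yet held and valid fails, so valid U G retry is false.
Walking from position 0: ¬auth first holds at position 2, and auth ∨ retry holds at every earlier position along the way, so (auth ∨ retry) U ¬auth holds.
At position 0: valid U G retry is false; (auth ∨ retry) U ¬auth is true; so valid U G retry ∨ (auth ∨ retry) U ¬auth is true.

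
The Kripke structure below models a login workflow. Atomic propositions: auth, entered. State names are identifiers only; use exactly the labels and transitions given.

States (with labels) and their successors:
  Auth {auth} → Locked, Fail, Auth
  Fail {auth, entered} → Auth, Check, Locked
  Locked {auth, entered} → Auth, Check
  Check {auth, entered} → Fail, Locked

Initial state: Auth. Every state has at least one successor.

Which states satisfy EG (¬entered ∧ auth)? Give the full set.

States satisfying ¬entered ∧ auth: {Auth}.
States satisfying EG (¬entered ∧ auth): {Auth}.

{Auth}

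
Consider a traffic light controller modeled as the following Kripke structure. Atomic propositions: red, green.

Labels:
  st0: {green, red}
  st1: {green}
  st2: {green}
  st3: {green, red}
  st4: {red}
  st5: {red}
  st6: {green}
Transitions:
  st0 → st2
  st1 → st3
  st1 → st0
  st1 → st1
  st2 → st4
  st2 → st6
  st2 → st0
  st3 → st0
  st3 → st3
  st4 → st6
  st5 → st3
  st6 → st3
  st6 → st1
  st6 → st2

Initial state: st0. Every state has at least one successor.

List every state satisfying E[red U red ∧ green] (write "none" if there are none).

{st0, st3, st5}

States satisfying red: {st0, st3, st4, st5}.
States satisfying red ∧ green: {st0, st3}.
States satisfying E[red U red ∧ green]: {st0, st3, st5}.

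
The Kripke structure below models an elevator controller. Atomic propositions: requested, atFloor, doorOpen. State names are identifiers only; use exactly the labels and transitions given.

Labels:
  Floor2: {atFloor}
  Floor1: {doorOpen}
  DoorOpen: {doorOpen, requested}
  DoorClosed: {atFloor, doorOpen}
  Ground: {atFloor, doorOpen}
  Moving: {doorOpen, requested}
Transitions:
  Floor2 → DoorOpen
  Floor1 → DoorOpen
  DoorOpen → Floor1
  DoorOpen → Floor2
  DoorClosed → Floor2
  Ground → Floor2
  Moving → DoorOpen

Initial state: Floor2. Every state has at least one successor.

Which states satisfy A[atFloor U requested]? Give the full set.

States satisfying atFloor: {Floor2, DoorClosed, Ground}.
States satisfying requested: {DoorOpen, Moving}.
States satisfying A[atFloor U requested]: {Floor2, DoorOpen, DoorClosed, Ground, Moving}.

{Floor2, DoorOpen, DoorClosed, Ground, Moving}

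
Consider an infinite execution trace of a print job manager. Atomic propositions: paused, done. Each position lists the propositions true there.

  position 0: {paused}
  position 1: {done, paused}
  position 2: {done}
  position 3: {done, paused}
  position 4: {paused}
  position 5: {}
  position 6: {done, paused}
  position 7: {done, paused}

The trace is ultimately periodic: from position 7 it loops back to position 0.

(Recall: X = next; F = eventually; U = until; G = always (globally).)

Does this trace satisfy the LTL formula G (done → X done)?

done → X done must hold at every position from 0 onward. It fails at position 3, so G (done → X done) is false.
Positions where done holds: 1, 2, 3, 6, 7.
Check X done at each: 1→ok, 2→ok, 3→fails, 6→ok, 7→fails.

Does not hold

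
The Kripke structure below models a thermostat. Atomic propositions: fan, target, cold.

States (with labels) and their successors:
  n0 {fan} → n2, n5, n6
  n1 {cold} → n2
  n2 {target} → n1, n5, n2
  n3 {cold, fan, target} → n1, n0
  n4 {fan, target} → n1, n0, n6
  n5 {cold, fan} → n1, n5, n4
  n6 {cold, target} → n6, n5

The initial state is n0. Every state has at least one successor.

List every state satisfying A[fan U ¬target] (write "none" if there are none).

States satisfying fan: {n0, n3, n4, n5}.
States satisfying ¬target: {n0, n1, n5}.
States satisfying A[fan U ¬target]: {n0, n1, n3, n5}.

{n0, n1, n3, n5}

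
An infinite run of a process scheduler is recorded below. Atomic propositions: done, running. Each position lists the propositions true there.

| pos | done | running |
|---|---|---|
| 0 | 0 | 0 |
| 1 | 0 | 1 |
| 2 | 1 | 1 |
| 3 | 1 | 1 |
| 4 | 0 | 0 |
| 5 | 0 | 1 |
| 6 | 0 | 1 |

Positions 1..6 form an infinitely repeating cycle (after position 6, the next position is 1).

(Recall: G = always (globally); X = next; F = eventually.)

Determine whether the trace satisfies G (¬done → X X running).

Holds

¬done → X X running holds at every position 0..6, and those are all positions ever visited, so G (¬done → X X running) holds.
Positions where ¬done holds: 0, 1, 4, 5, 6.
Check X X running at each: 0→ok, 1→ok, 4→ok, 5→ok, 6→ok.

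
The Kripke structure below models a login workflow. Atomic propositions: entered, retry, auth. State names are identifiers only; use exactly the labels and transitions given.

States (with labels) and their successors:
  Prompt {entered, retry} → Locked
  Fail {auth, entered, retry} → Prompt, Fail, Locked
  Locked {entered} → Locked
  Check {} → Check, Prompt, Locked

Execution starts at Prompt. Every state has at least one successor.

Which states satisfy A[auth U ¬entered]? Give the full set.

States satisfying auth: {Fail}.
States satisfying ¬entered: {Check}.
States satisfying A[auth U ¬entered]: {Check}.

{Check}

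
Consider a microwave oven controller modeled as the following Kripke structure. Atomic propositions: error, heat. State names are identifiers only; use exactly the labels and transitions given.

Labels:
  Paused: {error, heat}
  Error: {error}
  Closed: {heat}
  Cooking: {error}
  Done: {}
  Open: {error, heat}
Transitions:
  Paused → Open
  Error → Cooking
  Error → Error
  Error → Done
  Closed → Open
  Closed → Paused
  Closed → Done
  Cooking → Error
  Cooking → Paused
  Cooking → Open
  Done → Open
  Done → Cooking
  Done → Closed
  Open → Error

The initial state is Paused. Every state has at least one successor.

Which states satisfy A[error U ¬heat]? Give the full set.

States satisfying error: {Paused, Error, Cooking, Open}.
States satisfying ¬heat: {Error, Cooking, Done}.
States satisfying A[error U ¬heat]: {Paused, Error, Cooking, Done, Open}.

{Paused, Error, Cooking, Done, Open}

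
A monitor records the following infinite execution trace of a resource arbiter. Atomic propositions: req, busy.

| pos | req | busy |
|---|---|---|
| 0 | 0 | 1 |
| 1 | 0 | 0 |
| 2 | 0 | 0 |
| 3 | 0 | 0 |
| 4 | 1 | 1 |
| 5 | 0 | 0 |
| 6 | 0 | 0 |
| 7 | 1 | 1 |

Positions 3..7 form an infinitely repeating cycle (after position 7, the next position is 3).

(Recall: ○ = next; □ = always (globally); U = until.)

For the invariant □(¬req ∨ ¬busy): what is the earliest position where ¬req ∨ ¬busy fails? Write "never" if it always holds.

4

Check ¬req ∨ ¬busy at each position in order: 0 ✓, 1 ✓, 2 ✓, 3 ✓.
At position 4 the labels are {busy, req}, so ¬req ∨ ¬busy is false there. This is the first violation.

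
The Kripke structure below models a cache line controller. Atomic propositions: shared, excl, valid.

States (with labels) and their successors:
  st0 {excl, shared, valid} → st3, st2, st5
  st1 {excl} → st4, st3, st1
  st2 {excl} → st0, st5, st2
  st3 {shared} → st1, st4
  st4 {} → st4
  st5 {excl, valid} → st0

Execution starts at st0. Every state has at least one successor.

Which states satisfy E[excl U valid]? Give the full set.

{st0, st2, st5}

States satisfying excl: {st0, st1, st2, st5}.
States satisfying valid: {st0, st5}.
States satisfying E[excl U valid]: {st0, st2, st5}.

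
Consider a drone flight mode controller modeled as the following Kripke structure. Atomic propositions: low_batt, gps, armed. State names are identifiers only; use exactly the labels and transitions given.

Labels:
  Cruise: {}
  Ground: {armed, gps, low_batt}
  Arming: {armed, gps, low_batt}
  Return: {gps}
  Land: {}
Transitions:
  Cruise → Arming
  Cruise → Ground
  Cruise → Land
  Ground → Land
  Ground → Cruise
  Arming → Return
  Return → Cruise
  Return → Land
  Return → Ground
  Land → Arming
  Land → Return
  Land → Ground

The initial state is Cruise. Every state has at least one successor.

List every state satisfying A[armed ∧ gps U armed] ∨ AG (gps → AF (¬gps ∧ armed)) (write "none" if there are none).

States satisfying armed ∧ gps: {Ground, Arming}.
States satisfying armed: {Ground, Arming}.
States satisfying A[armed ∧ gps U armed]: {Ground, Arming}.
States satisfying gps → AF (¬gps ∧ armed): {Cruise, Land}.
States satisfying AG (gps → AF (¬gps ∧ armed)): ∅.
States satisfying A[armed ∧ gps U armed] ∨ AG (gps → AF (¬gps ∧ armed)): {Ground, Arming}.

{Ground, Arming}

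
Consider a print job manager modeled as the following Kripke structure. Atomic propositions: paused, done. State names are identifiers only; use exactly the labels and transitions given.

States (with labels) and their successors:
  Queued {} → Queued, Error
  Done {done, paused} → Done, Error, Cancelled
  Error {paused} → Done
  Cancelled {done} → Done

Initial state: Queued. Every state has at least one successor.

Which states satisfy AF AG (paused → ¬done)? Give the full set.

none

States satisfying AG (paused → ¬done): ∅.
States satisfying AF AG (paused → ¬done): ∅.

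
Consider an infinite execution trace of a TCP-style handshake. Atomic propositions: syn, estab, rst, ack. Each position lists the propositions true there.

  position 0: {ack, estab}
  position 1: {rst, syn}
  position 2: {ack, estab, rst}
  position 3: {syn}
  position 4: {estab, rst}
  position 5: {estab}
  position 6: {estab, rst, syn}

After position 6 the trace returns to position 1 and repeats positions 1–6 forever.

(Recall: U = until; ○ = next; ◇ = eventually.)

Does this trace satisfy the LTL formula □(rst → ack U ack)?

rst → ack U ack must hold at every position from 0 onward. It fails at position 1, so □(rst → ack U ack) is false.
Positions where rst holds: 1, 2, 4, 6.
Check ack U ack at each: 1→fails, 2→ok, 4→fails, 6→fails.

Does not hold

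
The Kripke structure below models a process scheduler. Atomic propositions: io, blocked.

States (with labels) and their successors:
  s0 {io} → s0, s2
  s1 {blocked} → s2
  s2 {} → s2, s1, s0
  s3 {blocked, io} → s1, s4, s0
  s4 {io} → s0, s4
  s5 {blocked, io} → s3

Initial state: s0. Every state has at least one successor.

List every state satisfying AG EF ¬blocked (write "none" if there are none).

{s0, s1, s2, s3, s4, s5}

States satisfying EF ¬blocked: {s0, s1, s2, s3, s4, s5}.
States satisfying AG EF ¬blocked: {s0, s1, s2, s3, s4, s5}.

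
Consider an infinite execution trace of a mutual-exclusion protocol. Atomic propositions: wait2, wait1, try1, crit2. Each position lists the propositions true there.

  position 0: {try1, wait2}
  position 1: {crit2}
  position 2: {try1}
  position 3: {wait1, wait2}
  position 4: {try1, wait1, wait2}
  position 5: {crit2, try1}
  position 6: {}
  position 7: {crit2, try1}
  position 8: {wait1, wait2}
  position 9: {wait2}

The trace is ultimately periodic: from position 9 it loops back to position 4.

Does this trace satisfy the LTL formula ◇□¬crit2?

□¬crit2 is false at every position 0..9, so it never becomes true and ◇□¬crit2 fails.

No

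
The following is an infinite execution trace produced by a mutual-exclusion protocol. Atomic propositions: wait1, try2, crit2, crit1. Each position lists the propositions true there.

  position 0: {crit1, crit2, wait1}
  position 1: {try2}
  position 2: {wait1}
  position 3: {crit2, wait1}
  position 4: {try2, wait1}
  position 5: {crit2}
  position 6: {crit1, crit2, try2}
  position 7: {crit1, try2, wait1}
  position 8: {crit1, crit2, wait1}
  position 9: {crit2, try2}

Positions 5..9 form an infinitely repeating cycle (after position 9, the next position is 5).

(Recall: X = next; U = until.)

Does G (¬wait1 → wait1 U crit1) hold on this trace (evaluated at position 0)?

¬wait1 → wait1 U crit1 must hold at every position from 0 onward. It fails at position 1, so G (¬wait1 → wait1 U crit1) is false.
Positions where ¬wait1 holds: 1, 5, 6, 9.
Check wait1 U crit1 at each: 1→fails, 5→fails, 6→ok, 9→fails.

Violated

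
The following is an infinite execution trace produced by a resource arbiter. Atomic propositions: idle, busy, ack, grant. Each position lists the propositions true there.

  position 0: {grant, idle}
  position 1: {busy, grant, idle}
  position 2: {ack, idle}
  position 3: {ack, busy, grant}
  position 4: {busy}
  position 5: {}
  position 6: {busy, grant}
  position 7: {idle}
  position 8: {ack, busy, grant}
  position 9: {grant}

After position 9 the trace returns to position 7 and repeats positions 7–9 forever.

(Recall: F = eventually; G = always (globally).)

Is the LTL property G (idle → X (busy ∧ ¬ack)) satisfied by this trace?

Violated

idle → X (busy ∧ ¬ack) must hold at every position from 0 onward. It fails at position 1, so G (idle → X (busy ∧ ¬ack)) is false.
Positions where idle holds: 0, 1, 2, 7.
Check X (busy ∧ ¬ack) at each: 0→ok, 1→fails, 2→fails, 7→fails.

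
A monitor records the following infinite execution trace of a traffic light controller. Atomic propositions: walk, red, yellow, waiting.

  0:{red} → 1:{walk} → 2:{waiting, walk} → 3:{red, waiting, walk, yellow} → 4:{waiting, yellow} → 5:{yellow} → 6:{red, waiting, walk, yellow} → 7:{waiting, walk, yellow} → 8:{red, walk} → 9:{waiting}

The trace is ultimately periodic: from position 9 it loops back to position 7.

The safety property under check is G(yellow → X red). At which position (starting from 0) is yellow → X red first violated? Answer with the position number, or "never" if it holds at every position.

Check yellow → X red at each position in order: 0 ✓, 1 ✓, 2 ✓.
At position 3 the labels are {red, waiting, walk, yellow} and the next position 4 has {waiting, yellow}, so yellow → X red is false there. This is the first violation.

3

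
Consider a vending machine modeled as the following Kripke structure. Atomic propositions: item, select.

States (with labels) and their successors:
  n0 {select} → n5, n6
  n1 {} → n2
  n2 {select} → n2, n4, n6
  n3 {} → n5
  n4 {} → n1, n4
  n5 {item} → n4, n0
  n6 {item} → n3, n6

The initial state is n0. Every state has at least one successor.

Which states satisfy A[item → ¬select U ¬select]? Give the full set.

States satisfying item → ¬select: {n0, n1, n2, n3, n4, n5, n6}.
States satisfying ¬select: {n1, n3, n4, n5, n6}.
States satisfying A[item → ¬select U ¬select]: {n0, n1, n3, n4, n5, n6}.

{n0, n1, n3, n4, n5, n6}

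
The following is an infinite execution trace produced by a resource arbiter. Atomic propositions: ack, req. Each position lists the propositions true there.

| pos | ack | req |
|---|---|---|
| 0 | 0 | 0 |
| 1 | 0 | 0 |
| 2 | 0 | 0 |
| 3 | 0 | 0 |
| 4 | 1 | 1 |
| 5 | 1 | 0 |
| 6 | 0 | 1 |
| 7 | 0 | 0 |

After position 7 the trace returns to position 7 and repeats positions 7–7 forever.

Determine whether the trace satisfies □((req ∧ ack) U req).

(req ∧ ack) U req must hold at every position from 0 onward. It fails at position 0, so □((req ∧ ack) U req) is false.

Does not hold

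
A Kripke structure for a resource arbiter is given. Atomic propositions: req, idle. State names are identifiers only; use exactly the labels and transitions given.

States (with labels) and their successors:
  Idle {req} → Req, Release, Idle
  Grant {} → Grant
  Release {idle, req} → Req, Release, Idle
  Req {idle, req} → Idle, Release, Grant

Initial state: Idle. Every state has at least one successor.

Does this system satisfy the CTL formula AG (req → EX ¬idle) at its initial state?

States satisfying req → EX ¬idle: {Idle, Grant, Release, Req}.
States satisfying AG (req → EX ¬idle): {Idle, Grant, Release, Req}.
Every state reachable from Idle satisfies req → EX ¬idle.
Idle ∈ Sat(AG (req → EX ¬idle)).

Satisfied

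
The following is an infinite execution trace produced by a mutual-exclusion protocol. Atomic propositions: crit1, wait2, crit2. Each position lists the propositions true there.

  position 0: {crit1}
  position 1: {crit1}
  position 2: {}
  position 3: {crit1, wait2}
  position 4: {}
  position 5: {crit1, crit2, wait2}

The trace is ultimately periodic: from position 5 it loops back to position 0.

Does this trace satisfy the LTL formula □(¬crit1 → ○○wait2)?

Violated

¬crit1 → ○○wait2 must hold at every position from 0 onward. It fails at position 2, so □(¬crit1 → ○○wait2) is false.
Positions where ¬crit1 holds: 2, 4.
Check ○○wait2 at each: 2→fails, 4→fails.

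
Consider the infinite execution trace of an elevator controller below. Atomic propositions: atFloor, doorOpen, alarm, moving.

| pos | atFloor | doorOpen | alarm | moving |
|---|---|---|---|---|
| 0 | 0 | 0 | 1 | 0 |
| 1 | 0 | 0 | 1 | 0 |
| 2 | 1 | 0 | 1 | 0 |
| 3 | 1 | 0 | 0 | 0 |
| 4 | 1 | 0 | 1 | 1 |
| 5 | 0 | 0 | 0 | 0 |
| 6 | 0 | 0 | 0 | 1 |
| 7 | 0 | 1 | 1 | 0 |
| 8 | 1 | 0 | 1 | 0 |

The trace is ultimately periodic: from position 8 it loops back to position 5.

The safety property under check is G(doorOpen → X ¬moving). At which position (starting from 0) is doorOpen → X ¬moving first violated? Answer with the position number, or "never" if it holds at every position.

never

doorOpen → X ¬moving holds at every position 0..8, and those are all the positions the trace ever visits, so the invariant G(doorOpen → X ¬moving) is never violated.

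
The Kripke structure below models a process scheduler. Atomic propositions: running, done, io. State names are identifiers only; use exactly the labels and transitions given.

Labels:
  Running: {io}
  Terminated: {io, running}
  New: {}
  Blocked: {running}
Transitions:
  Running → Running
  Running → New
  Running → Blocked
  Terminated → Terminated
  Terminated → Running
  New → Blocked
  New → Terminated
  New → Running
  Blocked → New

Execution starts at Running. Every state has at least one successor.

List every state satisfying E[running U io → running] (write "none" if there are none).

States satisfying running: {Terminated, Blocked}.
States satisfying io → running: {Terminated, New, Blocked}.
States satisfying E[running U io → running]: {Terminated, New, Blocked}.

{Terminated, New, Blocked}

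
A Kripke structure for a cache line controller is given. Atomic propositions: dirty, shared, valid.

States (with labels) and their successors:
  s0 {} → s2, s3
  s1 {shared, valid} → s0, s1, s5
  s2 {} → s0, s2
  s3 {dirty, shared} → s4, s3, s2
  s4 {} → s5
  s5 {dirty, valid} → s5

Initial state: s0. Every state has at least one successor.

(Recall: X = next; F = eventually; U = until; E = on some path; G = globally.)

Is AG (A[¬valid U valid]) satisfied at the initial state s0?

States satisfying A[¬valid U valid]: {s1, s4, s5}.
States satisfying AG (A[¬valid U valid]): {s4, s5}.
s0 is reachable from s0 and violates A[¬valid U valid], so AG fails at s0.
s0 ∉ Sat(AG (A[¬valid U valid])).

Violated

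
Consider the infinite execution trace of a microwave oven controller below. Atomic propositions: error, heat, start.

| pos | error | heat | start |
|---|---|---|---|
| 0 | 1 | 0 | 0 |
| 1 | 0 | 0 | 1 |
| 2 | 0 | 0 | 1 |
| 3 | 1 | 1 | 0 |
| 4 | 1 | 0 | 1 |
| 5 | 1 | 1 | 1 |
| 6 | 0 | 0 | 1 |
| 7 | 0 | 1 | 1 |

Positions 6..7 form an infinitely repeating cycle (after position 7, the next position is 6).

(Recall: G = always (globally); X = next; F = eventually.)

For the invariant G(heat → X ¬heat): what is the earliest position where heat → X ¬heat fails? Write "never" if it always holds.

heat → X ¬heat holds at every position 0..7, and those are all the positions the trace ever visits, so the invariant G(heat → X ¬heat) is never violated.

never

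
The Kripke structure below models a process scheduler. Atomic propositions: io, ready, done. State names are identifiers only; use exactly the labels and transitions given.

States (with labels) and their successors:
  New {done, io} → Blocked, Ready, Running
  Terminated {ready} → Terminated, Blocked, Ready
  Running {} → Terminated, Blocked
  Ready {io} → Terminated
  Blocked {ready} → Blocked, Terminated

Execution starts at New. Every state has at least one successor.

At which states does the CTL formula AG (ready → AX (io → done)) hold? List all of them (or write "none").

none

States satisfying ready → AX (io → done): {New, Running, Ready, Blocked}.
States satisfying AG (ready → AX (io → done)): ∅.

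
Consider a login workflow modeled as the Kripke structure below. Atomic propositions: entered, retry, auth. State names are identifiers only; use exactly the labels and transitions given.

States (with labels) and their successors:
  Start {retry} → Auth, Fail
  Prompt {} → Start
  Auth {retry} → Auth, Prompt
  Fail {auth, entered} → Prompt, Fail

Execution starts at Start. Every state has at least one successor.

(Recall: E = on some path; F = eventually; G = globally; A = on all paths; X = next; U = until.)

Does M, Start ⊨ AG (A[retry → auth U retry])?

States satisfying A[retry → auth U retry]: {Start, Prompt, Auth}.
States satisfying AG (A[retry → auth U retry]): ∅.
Fail is reachable from Start and violates A[retry → auth U retry], so AG fails at Start.
Start ∉ Sat(AG (A[retry → auth U retry])).

Does not hold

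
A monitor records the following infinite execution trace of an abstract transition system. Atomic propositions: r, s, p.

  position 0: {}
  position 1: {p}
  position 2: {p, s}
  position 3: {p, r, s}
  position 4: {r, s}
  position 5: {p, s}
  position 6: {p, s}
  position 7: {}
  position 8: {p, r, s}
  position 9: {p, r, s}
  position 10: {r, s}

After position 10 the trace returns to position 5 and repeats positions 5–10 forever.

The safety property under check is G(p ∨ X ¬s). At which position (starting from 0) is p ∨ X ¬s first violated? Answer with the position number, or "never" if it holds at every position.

4

Check p ∨ X ¬s at each position in order: 0 ✓, 1 ✓, 2 ✓, 3 ✓.
At position 4 the labels are {r, s} and the next position 5 has {p, s}, so p ∨ X ¬s is false there. This is the first violation.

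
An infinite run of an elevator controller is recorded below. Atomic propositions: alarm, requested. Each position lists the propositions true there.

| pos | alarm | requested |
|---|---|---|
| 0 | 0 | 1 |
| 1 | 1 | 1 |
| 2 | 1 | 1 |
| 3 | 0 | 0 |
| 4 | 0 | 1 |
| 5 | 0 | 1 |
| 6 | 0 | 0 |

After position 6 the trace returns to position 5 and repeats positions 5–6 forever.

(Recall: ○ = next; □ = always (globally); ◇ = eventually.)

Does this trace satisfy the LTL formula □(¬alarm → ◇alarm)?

No

¬alarm → ◇alarm must hold at every position from 0 onward. It fails at position 3, so □(¬alarm → ◇alarm) is false.
Positions where ¬alarm holds: 0, 3, 4, 5, 6.
Check ◇alarm at each: 0→ok, 3→fails, 4→fails, 5→fails, 6→fails.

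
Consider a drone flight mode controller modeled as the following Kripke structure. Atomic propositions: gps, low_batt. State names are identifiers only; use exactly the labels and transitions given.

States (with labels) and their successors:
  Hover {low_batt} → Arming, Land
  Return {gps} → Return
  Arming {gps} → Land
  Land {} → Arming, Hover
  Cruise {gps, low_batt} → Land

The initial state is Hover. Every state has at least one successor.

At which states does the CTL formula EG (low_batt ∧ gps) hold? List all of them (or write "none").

none

States satisfying low_batt ∧ gps: {Cruise}.
States satisfying EG (low_batt ∧ gps): ∅.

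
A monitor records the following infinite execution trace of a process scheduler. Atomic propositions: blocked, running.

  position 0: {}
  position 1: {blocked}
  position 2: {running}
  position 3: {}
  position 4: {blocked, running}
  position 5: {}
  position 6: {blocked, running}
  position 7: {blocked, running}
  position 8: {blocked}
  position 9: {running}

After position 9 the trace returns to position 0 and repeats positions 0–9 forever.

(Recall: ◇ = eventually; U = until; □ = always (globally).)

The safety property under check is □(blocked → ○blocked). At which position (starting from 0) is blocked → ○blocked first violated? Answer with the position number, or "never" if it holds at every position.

Check blocked → ○blocked at each position in order: 0 ✓.
At position 1 the labels are {blocked} and the next position 2 has {running}, so blocked → ○blocked is false there. This is the first violation.

1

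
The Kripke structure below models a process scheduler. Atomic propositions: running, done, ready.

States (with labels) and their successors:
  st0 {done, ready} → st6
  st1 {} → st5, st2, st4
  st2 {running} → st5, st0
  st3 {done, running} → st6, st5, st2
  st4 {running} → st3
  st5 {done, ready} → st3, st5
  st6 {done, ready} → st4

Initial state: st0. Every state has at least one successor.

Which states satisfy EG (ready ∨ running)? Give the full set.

{st0, st2, st3, st4, st5, st6}

States satisfying ready ∨ running: {st0, st2, st3, st4, st5, st6}.
States satisfying EG (ready ∨ running): {st0, st2, st3, st4, st5, st6}.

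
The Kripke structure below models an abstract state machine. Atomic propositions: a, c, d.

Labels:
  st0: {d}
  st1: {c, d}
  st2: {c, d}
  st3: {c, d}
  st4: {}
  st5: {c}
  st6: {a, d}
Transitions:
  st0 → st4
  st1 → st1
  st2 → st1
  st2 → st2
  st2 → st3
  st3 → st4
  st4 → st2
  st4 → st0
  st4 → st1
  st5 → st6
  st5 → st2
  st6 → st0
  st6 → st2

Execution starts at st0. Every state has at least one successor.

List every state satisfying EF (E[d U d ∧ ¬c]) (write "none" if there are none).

States satisfying E[d U d ∧ ¬c]: {st0, st6}.
States satisfying EF (E[d U d ∧ ¬c]): {st0, st2, st3, st4, st5, st6}.

{st0, st2, st3, st4, st5, st6}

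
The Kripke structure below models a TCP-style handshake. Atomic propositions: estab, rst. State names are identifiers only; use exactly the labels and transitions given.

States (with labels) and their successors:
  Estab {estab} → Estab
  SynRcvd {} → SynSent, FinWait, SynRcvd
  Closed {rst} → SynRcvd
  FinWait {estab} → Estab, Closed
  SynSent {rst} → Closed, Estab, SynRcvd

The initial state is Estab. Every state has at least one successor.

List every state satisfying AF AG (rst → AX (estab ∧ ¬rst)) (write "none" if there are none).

{Estab}

States satisfying AG (rst → AX (estab ∧ ¬rst)): {Estab}.
States satisfying AF AG (rst → AX (estab ∧ ¬rst)): {Estab}.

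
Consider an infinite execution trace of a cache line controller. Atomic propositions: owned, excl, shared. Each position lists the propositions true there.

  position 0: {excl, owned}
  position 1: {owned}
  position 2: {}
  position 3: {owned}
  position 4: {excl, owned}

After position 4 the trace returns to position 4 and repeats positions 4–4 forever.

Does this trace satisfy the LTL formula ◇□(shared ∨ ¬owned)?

Does not hold

□(shared ∨ ¬owned) is false at every position 0..4, so it never becomes true and ◇□(shared ∨ ¬owned) fails.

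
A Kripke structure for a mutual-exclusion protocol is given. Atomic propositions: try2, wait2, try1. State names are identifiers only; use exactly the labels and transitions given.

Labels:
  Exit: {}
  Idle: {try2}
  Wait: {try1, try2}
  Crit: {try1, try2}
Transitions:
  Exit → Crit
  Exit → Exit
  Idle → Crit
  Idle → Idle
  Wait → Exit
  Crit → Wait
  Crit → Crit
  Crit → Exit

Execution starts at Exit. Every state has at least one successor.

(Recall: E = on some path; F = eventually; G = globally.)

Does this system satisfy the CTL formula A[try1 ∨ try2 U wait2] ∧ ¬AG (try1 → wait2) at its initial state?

States satisfying try1 ∨ try2: {Idle, Wait, Crit}.
States satisfying wait2: ∅.
States satisfying A[try1 ∨ try2 U wait2]: ∅.
States satisfying try1 → wait2: {Exit, Idle}.
States satisfying AG (try1 → wait2): ∅.
States satisfying ¬AG (try1 → wait2): {Exit, Idle, Wait, Crit}.
States satisfying A[try1 ∨ try2 U wait2] ∧ ¬AG (try1 → wait2): ∅.
Exit ∉ Sat(A[try1 ∨ try2 U wait2] ∧ ¬AG (try1 → wait2)).

Violated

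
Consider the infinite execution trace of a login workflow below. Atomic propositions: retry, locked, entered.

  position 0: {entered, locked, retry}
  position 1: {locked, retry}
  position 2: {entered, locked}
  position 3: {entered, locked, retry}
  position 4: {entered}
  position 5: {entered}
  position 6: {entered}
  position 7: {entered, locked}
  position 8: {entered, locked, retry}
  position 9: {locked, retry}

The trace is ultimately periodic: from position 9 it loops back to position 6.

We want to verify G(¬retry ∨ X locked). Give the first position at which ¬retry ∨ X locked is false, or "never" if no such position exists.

3

Check ¬retry ∨ X locked at each position in order: 0 ✓, 1 ✓, 2 ✓.
At position 3 the labels are {entered, locked, retry} and the next position 4 has {entered}, so ¬retry ∨ X locked is false there. This is the first violation.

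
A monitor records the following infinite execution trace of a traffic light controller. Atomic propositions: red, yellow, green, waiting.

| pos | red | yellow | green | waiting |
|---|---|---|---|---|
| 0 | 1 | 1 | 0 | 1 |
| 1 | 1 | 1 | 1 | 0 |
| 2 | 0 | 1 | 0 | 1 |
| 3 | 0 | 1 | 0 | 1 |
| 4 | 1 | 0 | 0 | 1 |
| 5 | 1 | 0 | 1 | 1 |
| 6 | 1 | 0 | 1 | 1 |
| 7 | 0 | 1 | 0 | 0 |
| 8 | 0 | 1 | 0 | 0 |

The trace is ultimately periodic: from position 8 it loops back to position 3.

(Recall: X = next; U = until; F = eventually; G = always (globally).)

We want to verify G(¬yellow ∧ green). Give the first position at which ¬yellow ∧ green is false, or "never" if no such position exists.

0

At position 0 the labels are {red, waiting, yellow}, so ¬yellow ∧ green is false there. This is the first violation.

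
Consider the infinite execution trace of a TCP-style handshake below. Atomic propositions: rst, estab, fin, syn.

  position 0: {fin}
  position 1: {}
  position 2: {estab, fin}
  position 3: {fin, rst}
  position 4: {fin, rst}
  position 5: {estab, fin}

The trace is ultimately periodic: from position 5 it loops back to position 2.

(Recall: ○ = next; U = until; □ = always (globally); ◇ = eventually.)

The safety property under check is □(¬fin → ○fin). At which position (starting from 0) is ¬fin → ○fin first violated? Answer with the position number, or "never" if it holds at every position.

¬fin → ○fin holds at every position 0..5, and those are all the positions the trace ever visits, so the invariant □(¬fin → ○fin) is never violated.

never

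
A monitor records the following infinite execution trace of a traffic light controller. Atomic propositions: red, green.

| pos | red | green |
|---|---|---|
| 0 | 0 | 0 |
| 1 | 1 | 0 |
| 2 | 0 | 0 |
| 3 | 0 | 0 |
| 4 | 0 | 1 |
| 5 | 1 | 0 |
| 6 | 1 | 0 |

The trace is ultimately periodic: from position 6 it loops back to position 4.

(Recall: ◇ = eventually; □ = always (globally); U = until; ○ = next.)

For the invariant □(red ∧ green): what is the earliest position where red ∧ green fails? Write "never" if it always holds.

0

At position 0 the labels are {}, so red ∧ green is false there. This is the first violation.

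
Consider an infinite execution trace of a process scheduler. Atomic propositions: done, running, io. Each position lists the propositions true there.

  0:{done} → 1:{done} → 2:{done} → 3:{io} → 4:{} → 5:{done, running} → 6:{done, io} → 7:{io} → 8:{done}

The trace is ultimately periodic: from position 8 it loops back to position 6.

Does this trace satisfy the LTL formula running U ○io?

Walking from position 0: at position 0, ○io has not yet held and running fails, so running U ○io is false.

No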